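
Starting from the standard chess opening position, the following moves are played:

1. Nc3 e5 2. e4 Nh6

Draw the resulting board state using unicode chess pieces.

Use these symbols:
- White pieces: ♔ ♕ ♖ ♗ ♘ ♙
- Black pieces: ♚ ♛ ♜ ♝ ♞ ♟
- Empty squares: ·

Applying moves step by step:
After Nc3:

♜ ♞ ♝ ♛ ♚ ♝ ♞ ♜
♟ ♟ ♟ ♟ ♟ ♟ ♟ ♟
· · · · · · · ·
· · · · · · · ·
· · · · · · · ·
· · ♘ · · · · ·
♙ ♙ ♙ ♙ ♙ ♙ ♙ ♙
♖ · ♗ ♕ ♔ ♗ ♘ ♖


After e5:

♜ ♞ ♝ ♛ ♚ ♝ ♞ ♜
♟ ♟ ♟ ♟ · ♟ ♟ ♟
· · · · · · · ·
· · · · ♟ · · ·
· · · · · · · ·
· · ♘ · · · · ·
♙ ♙ ♙ ♙ ♙ ♙ ♙ ♙
♖ · ♗ ♕ ♔ ♗ ♘ ♖


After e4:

♜ ♞ ♝ ♛ ♚ ♝ ♞ ♜
♟ ♟ ♟ ♟ · ♟ ♟ ♟
· · · · · · · ·
· · · · ♟ · · ·
· · · · ♙ · · ·
· · ♘ · · · · ·
♙ ♙ ♙ ♙ · ♙ ♙ ♙
♖ · ♗ ♕ ♔ ♗ ♘ ♖


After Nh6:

♜ ♞ ♝ ♛ ♚ ♝ · ♜
♟ ♟ ♟ ♟ · ♟ ♟ ♟
· · · · · · · ♞
· · · · ♟ · · ·
· · · · ♙ · · ·
· · ♘ · · · · ·
♙ ♙ ♙ ♙ · ♙ ♙ ♙
♖ · ♗ ♕ ♔ ♗ ♘ ♖



  a b c d e f g h
  ─────────────────
8│♜ ♞ ♝ ♛ ♚ ♝ · ♜│8
7│♟ ♟ ♟ ♟ · ♟ ♟ ♟│7
6│· · · · · · · ♞│6
5│· · · · ♟ · · ·│5
4│· · · · ♙ · · ·│4
3│· · ♘ · · · · ·│3
2│♙ ♙ ♙ ♙ · ♙ ♙ ♙│2
1│♖ · ♗ ♕ ♔ ♗ ♘ ♖│1
  ─────────────────
  a b c d e f g h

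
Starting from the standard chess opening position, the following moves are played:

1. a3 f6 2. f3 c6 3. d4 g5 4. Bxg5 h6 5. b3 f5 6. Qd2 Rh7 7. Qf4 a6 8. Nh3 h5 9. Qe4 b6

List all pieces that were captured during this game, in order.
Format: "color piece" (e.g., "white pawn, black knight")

Tracking captures:
  Bxg5: captured black pawn

black pawn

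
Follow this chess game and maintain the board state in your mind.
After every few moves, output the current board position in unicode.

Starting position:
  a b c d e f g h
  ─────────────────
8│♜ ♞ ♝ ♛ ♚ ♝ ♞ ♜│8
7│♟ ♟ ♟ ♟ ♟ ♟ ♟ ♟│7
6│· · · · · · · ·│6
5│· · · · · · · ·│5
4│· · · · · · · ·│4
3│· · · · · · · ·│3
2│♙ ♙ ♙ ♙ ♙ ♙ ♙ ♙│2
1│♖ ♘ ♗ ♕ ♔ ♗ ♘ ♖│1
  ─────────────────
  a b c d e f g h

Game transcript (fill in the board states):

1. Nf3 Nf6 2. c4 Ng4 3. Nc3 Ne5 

  a b c d e f g h
  ─────────────────
8│♜ ♞ ♝ ♛ ♚ ♝ · ♜│8
7│♟ ♟ ♟ ♟ ♟ ♟ ♟ ♟│7
6│· · · · · · · ·│6
5│· · · · ♞ · · ·│5
4│· · ♙ · · · · ·│4
3│· · ♘ · · ♘ · ·│3
2│♙ ♙ · ♙ ♙ ♙ ♙ ♙│2
1│♖ · ♗ ♕ ♔ ♗ · ♖│1
  ─────────────────
  a b c d e f g h

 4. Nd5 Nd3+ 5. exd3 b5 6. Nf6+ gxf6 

  a b c d e f g h
  ─────────────────
8│♜ ♞ ♝ ♛ ♚ ♝ · ♜│8
7│♟ · ♟ ♟ ♟ ♟ · ♟│7
6│· · · · · ♟ · ·│6
5│· ♟ · · · · · ·│5
4│· · ♙ · · · · ·│4
3│· · · ♙ · ♘ · ·│3
2│♙ ♙ · ♙ · ♙ ♙ ♙│2
1│♖ · ♗ ♕ ♔ ♗ · ♖│1
  ─────────────────
  a b c d e f g h

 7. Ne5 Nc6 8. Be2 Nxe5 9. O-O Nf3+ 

  a b c d e f g h
  ─────────────────
8│♜ · ♝ ♛ ♚ ♝ · ♜│8
7│♟ · ♟ ♟ ♟ ♟ · ♟│7
6│· · · · · ♟ · ·│6
5│· ♟ · · · · · ·│5
4│· · ♙ · · · · ·│4
3│· · · ♙ · ♞ · ·│3
2│♙ ♙ · ♙ ♗ ♙ ♙ ♙│2
1│♖ · ♗ ♕ · ♖ ♔ ·│1
  ─────────────────
  a b c d e f g h

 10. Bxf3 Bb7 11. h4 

  a b c d e f g h
  ─────────────────
8│♜ · · ♛ ♚ ♝ · ♜│8
7│♟ ♝ ♟ ♟ ♟ ♟ · ♟│7
6│· · · · · ♟ · ·│6
5│· ♟ · · · · · ·│5
4│· · ♙ · · · · ♙│4
3│· · · ♙ · ♗ · ·│3
2│♙ ♙ · ♙ · ♙ ♙ ·│2
1│♖ · ♗ ♕ · ♖ ♔ ·│1
  ─────────────────
  a b c d e f g h


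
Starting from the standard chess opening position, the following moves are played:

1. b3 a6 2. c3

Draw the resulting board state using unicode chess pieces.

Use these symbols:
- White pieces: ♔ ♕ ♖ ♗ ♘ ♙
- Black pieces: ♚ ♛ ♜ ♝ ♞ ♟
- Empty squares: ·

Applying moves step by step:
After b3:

♜ ♞ ♝ ♛ ♚ ♝ ♞ ♜
♟ ♟ ♟ ♟ ♟ ♟ ♟ ♟
· · · · · · · ·
· · · · · · · ·
· · · · · · · ·
· ♙ · · · · · ·
♙ · ♙ ♙ ♙ ♙ ♙ ♙
♖ ♘ ♗ ♕ ♔ ♗ ♘ ♖


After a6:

♜ ♞ ♝ ♛ ♚ ♝ ♞ ♜
· ♟ ♟ ♟ ♟ ♟ ♟ ♟
♟ · · · · · · ·
· · · · · · · ·
· · · · · · · ·
· ♙ · · · · · ·
♙ · ♙ ♙ ♙ ♙ ♙ ♙
♖ ♘ ♗ ♕ ♔ ♗ ♘ ♖


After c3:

♜ ♞ ♝ ♛ ♚ ♝ ♞ ♜
· ♟ ♟ ♟ ♟ ♟ ♟ ♟
♟ · · · · · · ·
· · · · · · · ·
· · · · · · · ·
· ♙ ♙ · · · · ·
♙ · · ♙ ♙ ♙ ♙ ♙
♖ ♘ ♗ ♕ ♔ ♗ ♘ ♖



  a b c d e f g h
  ─────────────────
8│♜ ♞ ♝ ♛ ♚ ♝ ♞ ♜│8
7│· ♟ ♟ ♟ ♟ ♟ ♟ ♟│7
6│♟ · · · · · · ·│6
5│· · · · · · · ·│5
4│· · · · · · · ·│4
3│· ♙ ♙ · · · · ·│3
2│♙ · · ♙ ♙ ♙ ♙ ♙│2
1│♖ ♘ ♗ ♕ ♔ ♗ ♘ ♖│1
  ─────────────────
  a b c d e f g h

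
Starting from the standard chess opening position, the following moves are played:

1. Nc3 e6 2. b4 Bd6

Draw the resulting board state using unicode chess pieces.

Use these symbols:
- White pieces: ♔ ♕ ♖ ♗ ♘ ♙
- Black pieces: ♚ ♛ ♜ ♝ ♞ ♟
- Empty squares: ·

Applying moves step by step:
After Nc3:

♜ ♞ ♝ ♛ ♚ ♝ ♞ ♜
♟ ♟ ♟ ♟ ♟ ♟ ♟ ♟
· · · · · · · ·
· · · · · · · ·
· · · · · · · ·
· · ♘ · · · · ·
♙ ♙ ♙ ♙ ♙ ♙ ♙ ♙
♖ · ♗ ♕ ♔ ♗ ♘ ♖


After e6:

♜ ♞ ♝ ♛ ♚ ♝ ♞ ♜
♟ ♟ ♟ ♟ · ♟ ♟ ♟
· · · · ♟ · · ·
· · · · · · · ·
· · · · · · · ·
· · ♘ · · · · ·
♙ ♙ ♙ ♙ ♙ ♙ ♙ ♙
♖ · ♗ ♕ ♔ ♗ ♘ ♖


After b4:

♜ ♞ ♝ ♛ ♚ ♝ ♞ ♜
♟ ♟ ♟ ♟ · ♟ ♟ ♟
· · · · ♟ · · ·
· · · · · · · ·
· ♙ · · · · · ·
· · ♘ · · · · ·
♙ · ♙ ♙ ♙ ♙ ♙ ♙
♖ · ♗ ♕ ♔ ♗ ♘ ♖


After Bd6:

♜ ♞ ♝ ♛ ♚ · ♞ ♜
♟ ♟ ♟ ♟ · ♟ ♟ ♟
· · · ♝ ♟ · · ·
· · · · · · · ·
· ♙ · · · · · ·
· · ♘ · · · · ·
♙ · ♙ ♙ ♙ ♙ ♙ ♙
♖ · ♗ ♕ ♔ ♗ ♘ ♖



  a b c d e f g h
  ─────────────────
8│♜ ♞ ♝ ♛ ♚ · ♞ ♜│8
7│♟ ♟ ♟ ♟ · ♟ ♟ ♟│7
6│· · · ♝ ♟ · · ·│6
5│· · · · · · · ·│5
4│· ♙ · · · · · ·│4
3│· · ♘ · · · · ·│3
2│♙ · ♙ ♙ ♙ ♙ ♙ ♙│2
1│♖ · ♗ ♕ ♔ ♗ ♘ ♖│1
  ─────────────────
  a b c d e f g h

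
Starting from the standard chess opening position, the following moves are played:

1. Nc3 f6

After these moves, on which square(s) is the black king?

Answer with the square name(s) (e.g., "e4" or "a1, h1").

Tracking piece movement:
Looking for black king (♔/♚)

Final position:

  a b c d e f g h
  ─────────────────
8│♜ ♞ ♝ ♛ ♚ ♝ ♞ ♜│8
7│♟ ♟ ♟ ♟ ♟ · ♟ ♟│7
6│· · · · · ♟ · ·│6
5│· · · · · · · ·│5
4│· · · · · · · ·│4
3│· · ♘ · · · · ·│3
2│♙ ♙ ♙ ♙ ♙ ♙ ♙ ♙│2
1│♖ · ♗ ♕ ♔ ♗ ♘ ♖│1
  ─────────────────
  a b c d e f g h


e8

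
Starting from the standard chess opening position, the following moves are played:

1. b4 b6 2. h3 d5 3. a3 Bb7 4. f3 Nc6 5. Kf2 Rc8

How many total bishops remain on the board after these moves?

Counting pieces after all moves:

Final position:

  a b c d e f g h
  ─────────────────
8│· · ♜ ♛ ♚ ♝ ♞ ♜│8
7│♟ ♝ ♟ · ♟ ♟ ♟ ♟│7
6│· ♟ ♞ · · · · ·│6
5│· · · ♟ · · · ·│5
4│· ♙ · · · · · ·│4
3│♙ · · · · ♙ · ♙│3
2│· · ♙ ♙ ♙ ♔ ♙ ·│2
1│♖ ♘ ♗ ♕ · ♗ ♘ ♖│1
  ─────────────────
  a b c d e f g h


4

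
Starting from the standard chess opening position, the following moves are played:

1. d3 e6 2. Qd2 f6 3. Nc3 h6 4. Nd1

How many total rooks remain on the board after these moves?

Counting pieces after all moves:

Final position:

  a b c d e f g h
  ─────────────────
8│♜ ♞ ♝ ♛ ♚ ♝ ♞ ♜│8
7│♟ ♟ ♟ ♟ · · ♟ ·│7
6│· · · · ♟ ♟ · ♟│6
5│· · · · · · · ·│5
4│· · · · · · · ·│4
3│· · · ♙ · · · ·│3
2│♙ ♙ ♙ ♕ ♙ ♙ ♙ ♙│2
1│♖ · ♗ ♘ ♔ ♗ ♘ ♖│1
  ─────────────────
  a b c d e f g h


4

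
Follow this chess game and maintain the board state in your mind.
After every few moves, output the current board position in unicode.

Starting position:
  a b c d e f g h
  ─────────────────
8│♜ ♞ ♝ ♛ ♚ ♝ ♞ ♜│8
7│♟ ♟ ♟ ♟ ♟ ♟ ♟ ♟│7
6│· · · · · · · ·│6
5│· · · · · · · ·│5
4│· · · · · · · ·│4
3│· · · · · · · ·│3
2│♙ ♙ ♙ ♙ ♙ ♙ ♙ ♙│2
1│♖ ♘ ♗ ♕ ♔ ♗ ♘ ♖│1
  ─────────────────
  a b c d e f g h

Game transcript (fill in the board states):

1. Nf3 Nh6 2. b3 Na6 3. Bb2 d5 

  a b c d e f g h
  ─────────────────
8│♜ · ♝ ♛ ♚ ♝ · ♜│8
7│♟ ♟ ♟ · ♟ ♟ ♟ ♟│7
6│♞ · · · · · · ♞│6
5│· · · ♟ · · · ·│5
4│· · · · · · · ·│4
3│· ♙ · · · ♘ · ·│3
2│♙ ♗ ♙ ♙ ♙ ♙ ♙ ♙│2
1│♖ ♘ · ♕ ♔ ♗ · ♖│1
  ─────────────────
  a b c d e f g h

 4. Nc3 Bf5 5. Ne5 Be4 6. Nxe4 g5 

  a b c d e f g h
  ─────────────────
8│♜ · · ♛ ♚ ♝ · ♜│8
7│♟ ♟ ♟ · ♟ ♟ · ♟│7
6│♞ · · · · · · ♞│6
5│· · · ♟ ♘ · ♟ ·│5
4│· · · · ♘ · · ·│4
3│· ♙ · · · · · ·│3
2│♙ ♗ ♙ ♙ ♙ ♙ ♙ ♙│2
1│♖ · · ♕ ♔ ♗ · ♖│1
  ─────────────────
  a b c d e f g h

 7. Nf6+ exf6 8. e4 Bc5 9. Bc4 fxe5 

  a b c d e f g h
  ─────────────────
8│♜ · · ♛ ♚ · · ♜│8
7│♟ ♟ ♟ · · ♟ · ♟│7
6│♞ · · · · · · ♞│6
5│· · ♝ ♟ ♟ · ♟ ·│5
4│· · ♗ · ♙ · · ·│4
3│· ♙ · · · · · ·│3
2│♙ ♗ ♙ ♙ · ♙ ♙ ♙│2
1│♖ · · ♕ ♔ · · ♖│1
  ─────────────────
  a b c d e f g h

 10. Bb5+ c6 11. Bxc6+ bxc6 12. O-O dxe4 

  a b c d e f g h
  ─────────────────
8│♜ · · ♛ ♚ · · ♜│8
7│♟ · · · · ♟ · ♟│7
6│♞ · ♟ · · · · ♞│6
5│· · ♝ · ♟ · ♟ ·│5
4│· · · · ♟ · · ·│4
3│· ♙ · · · · · ·│3
2│♙ ♗ ♙ ♙ · ♙ ♙ ♙│2
1│♖ · · ♕ · ♖ ♔ ·│1
  ─────────────────
  a b c d e f g h

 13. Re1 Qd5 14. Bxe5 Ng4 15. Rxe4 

  a b c d e f g h
  ─────────────────
8│♜ · · · ♚ · · ♜│8
7│♟ · · · · ♟ · ♟│7
6│♞ · ♟ · · · · ·│6
5│· · ♝ ♛ ♗ · ♟ ·│5
4│· · · · ♖ · ♞ ·│4
3│· ♙ · · · · · ·│3
2│♙ · ♙ ♙ · ♙ ♙ ♙│2
1│♖ · · ♕ · · ♔ ·│1
  ─────────────────
  a b c d e f g h


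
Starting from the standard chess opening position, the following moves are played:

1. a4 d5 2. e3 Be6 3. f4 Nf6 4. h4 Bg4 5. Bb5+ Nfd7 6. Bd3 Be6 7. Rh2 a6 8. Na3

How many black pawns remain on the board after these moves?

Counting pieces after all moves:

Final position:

  a b c d e f g h
  ─────────────────
8│♜ ♞ · ♛ ♚ ♝ · ♜│8
7│· ♟ ♟ ♞ ♟ ♟ ♟ ♟│7
6│♟ · · · ♝ · · ·│6
5│· · · ♟ · · · ·│5
4│♙ · · · · ♙ · ♙│4
3│♘ · · ♗ ♙ · · ·│3
2│· ♙ ♙ ♙ · · ♙ ♖│2
1│♖ · ♗ ♕ ♔ · ♘ ·│1
  ─────────────────
  a b c d e f g h


8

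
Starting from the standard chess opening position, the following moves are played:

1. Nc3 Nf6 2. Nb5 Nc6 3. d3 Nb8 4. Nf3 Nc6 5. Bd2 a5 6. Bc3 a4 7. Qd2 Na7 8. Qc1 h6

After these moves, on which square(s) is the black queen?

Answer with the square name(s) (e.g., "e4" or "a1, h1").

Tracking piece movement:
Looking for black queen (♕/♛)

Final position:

  a b c d e f g h
  ─────────────────
8│♜ · ♝ ♛ ♚ ♝ · ♜│8
7│♞ ♟ ♟ ♟ ♟ ♟ ♟ ·│7
6│· · · · · ♞ · ♟│6
5│· ♘ · · · · · ·│5
4│♟ · · · · · · ·│4
3│· · ♗ ♙ · ♘ · ·│3
2│♙ ♙ ♙ · ♙ ♙ ♙ ♙│2
1│♖ · ♕ · ♔ ♗ · ♖│1
  ─────────────────
  a b c d e f g h


d8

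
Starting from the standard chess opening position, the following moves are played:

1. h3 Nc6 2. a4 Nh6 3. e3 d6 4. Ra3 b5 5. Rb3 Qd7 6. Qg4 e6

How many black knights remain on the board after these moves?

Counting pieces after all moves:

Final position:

  a b c d e f g h
  ─────────────────
8│♜ · ♝ · ♚ ♝ · ♜│8
7│♟ · ♟ ♛ · ♟ ♟ ♟│7
6│· · ♞ ♟ ♟ · · ♞│6
5│· ♟ · · · · · ·│5
4│♙ · · · · · ♕ ·│4
3│· ♖ · · ♙ · · ♙│3
2│· ♙ ♙ ♙ · ♙ ♙ ·│2
1│· ♘ ♗ · ♔ ♗ ♘ ♖│1
  ─────────────────
  a b c d e f g h


2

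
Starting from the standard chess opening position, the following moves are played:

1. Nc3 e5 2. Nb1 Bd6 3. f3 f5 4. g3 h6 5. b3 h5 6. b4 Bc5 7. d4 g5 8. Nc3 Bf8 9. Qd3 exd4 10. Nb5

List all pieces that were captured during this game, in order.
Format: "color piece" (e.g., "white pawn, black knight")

Tracking captures:
  exd4: captured white pawn

white pawn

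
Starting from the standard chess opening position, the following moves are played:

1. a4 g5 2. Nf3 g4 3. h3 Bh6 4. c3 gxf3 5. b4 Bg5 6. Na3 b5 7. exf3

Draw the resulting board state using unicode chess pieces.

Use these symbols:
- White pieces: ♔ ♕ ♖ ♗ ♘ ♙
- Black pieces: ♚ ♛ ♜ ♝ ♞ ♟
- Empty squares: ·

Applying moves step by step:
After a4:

♜ ♞ ♝ ♛ ♚ ♝ ♞ ♜
♟ ♟ ♟ ♟ ♟ ♟ ♟ ♟
· · · · · · · ·
· · · · · · · ·
♙ · · · · · · ·
· · · · · · · ·
· ♙ ♙ ♙ ♙ ♙ ♙ ♙
♖ ♘ ♗ ♕ ♔ ♗ ♘ ♖


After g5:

♜ ♞ ♝ ♛ ♚ ♝ ♞ ♜
♟ ♟ ♟ ♟ ♟ ♟ · ♟
· · · · · · · ·
· · · · · · ♟ ·
♙ · · · · · · ·
· · · · · · · ·
· ♙ ♙ ♙ ♙ ♙ ♙ ♙
♖ ♘ ♗ ♕ ♔ ♗ ♘ ♖


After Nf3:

♜ ♞ ♝ ♛ ♚ ♝ ♞ ♜
♟ ♟ ♟ ♟ ♟ ♟ · ♟
· · · · · · · ·
· · · · · · ♟ ·
♙ · · · · · · ·
· · · · · ♘ · ·
· ♙ ♙ ♙ ♙ ♙ ♙ ♙
♖ ♘ ♗ ♕ ♔ ♗ · ♖


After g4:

♜ ♞ ♝ ♛ ♚ ♝ ♞ ♜
♟ ♟ ♟ ♟ ♟ ♟ · ♟
· · · · · · · ·
· · · · · · · ·
♙ · · · · · ♟ ·
· · · · · ♘ · ·
· ♙ ♙ ♙ ♙ ♙ ♙ ♙
♖ ♘ ♗ ♕ ♔ ♗ · ♖


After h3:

♜ ♞ ♝ ♛ ♚ ♝ ♞ ♜
♟ ♟ ♟ ♟ ♟ ♟ · ♟
· · · · · · · ·
· · · · · · · ·
♙ · · · · · ♟ ·
· · · · · ♘ · ♙
· ♙ ♙ ♙ ♙ ♙ ♙ ·
♖ ♘ ♗ ♕ ♔ ♗ · ♖


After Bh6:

♜ ♞ ♝ ♛ ♚ · ♞ ♜
♟ ♟ ♟ ♟ ♟ ♟ · ♟
· · · · · · · ♝
· · · · · · · ·
♙ · · · · · ♟ ·
· · · · · ♘ · ♙
· ♙ ♙ ♙ ♙ ♙ ♙ ·
♖ ♘ ♗ ♕ ♔ ♗ · ♖


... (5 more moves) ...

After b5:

♜ ♞ ♝ ♛ ♚ · ♞ ♜
♟ · ♟ ♟ ♟ ♟ · ♟
· · · · · · · ·
· ♟ · · · · ♝ ·
♙ ♙ · · · · · ·
♘ · ♙ · · ♟ · ♙
· · · ♙ ♙ ♙ ♙ ·
♖ · ♗ ♕ ♔ ♗ · ♖


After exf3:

♜ ♞ ♝ ♛ ♚ · ♞ ♜
♟ · ♟ ♟ ♟ ♟ · ♟
· · · · · · · ·
· ♟ · · · · ♝ ·
♙ ♙ · · · · · ·
♘ · ♙ · · ♙ · ♙
· · · ♙ · ♙ ♙ ·
♖ · ♗ ♕ ♔ ♗ · ♖



  a b c d e f g h
  ─────────────────
8│♜ ♞ ♝ ♛ ♚ · ♞ ♜│8
7│♟ · ♟ ♟ ♟ ♟ · ♟│7
6│· · · · · · · ·│6
5│· ♟ · · · · ♝ ·│5
4│♙ ♙ · · · · · ·│4
3│♘ · ♙ · · ♙ · ♙│3
2│· · · ♙ · ♙ ♙ ·│2
1│♖ · ♗ ♕ ♔ ♗ · ♖│1
  ─────────────────
  a b c d e f g h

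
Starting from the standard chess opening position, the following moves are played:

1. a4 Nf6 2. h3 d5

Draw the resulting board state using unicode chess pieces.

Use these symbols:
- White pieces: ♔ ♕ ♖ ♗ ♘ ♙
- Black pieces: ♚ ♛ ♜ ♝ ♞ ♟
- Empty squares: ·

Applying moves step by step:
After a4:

♜ ♞ ♝ ♛ ♚ ♝ ♞ ♜
♟ ♟ ♟ ♟ ♟ ♟ ♟ ♟
· · · · · · · ·
· · · · · · · ·
♙ · · · · · · ·
· · · · · · · ·
· ♙ ♙ ♙ ♙ ♙ ♙ ♙
♖ ♘ ♗ ♕ ♔ ♗ ♘ ♖


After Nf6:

♜ ♞ ♝ ♛ ♚ ♝ · ♜
♟ ♟ ♟ ♟ ♟ ♟ ♟ ♟
· · · · · ♞ · ·
· · · · · · · ·
♙ · · · · · · ·
· · · · · · · ·
· ♙ ♙ ♙ ♙ ♙ ♙ ♙
♖ ♘ ♗ ♕ ♔ ♗ ♘ ♖


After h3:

♜ ♞ ♝ ♛ ♚ ♝ · ♜
♟ ♟ ♟ ♟ ♟ ♟ ♟ ♟
· · · · · ♞ · ·
· · · · · · · ·
♙ · · · · · · ·
· · · · · · · ♙
· ♙ ♙ ♙ ♙ ♙ ♙ ·
♖ ♘ ♗ ♕ ♔ ♗ ♘ ♖


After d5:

♜ ♞ ♝ ♛ ♚ ♝ · ♜
♟ ♟ ♟ · ♟ ♟ ♟ ♟
· · · · · ♞ · ·
· · · ♟ · · · ·
♙ · · · · · · ·
· · · · · · · ♙
· ♙ ♙ ♙ ♙ ♙ ♙ ·
♖ ♘ ♗ ♕ ♔ ♗ ♘ ♖



  a b c d e f g h
  ─────────────────
8│♜ ♞ ♝ ♛ ♚ ♝ · ♜│8
7│♟ ♟ ♟ · ♟ ♟ ♟ ♟│7
6│· · · · · ♞ · ·│6
5│· · · ♟ · · · ·│5
4│♙ · · · · · · ·│4
3│· · · · · · · ♙│3
2│· ♙ ♙ ♙ ♙ ♙ ♙ ·│2
1│♖ ♘ ♗ ♕ ♔ ♗ ♘ ♖│1
  ─────────────────
  a b c d e f g h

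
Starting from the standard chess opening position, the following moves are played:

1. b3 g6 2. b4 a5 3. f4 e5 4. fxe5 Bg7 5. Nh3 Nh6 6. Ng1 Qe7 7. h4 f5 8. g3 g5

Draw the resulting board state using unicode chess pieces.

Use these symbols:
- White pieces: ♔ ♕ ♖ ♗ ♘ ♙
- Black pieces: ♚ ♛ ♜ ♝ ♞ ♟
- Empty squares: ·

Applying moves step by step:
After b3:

♜ ♞ ♝ ♛ ♚ ♝ ♞ ♜
♟ ♟ ♟ ♟ ♟ ♟ ♟ ♟
· · · · · · · ·
· · · · · · · ·
· · · · · · · ·
· ♙ · · · · · ·
♙ · ♙ ♙ ♙ ♙ ♙ ♙
♖ ♘ ♗ ♕ ♔ ♗ ♘ ♖


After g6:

♜ ♞ ♝ ♛ ♚ ♝ ♞ ♜
♟ ♟ ♟ ♟ ♟ ♟ · ♟
· · · · · · ♟ ·
· · · · · · · ·
· · · · · · · ·
· ♙ · · · · · ·
♙ · ♙ ♙ ♙ ♙ ♙ ♙
♖ ♘ ♗ ♕ ♔ ♗ ♘ ♖


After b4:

♜ ♞ ♝ ♛ ♚ ♝ ♞ ♜
♟ ♟ ♟ ♟ ♟ ♟ · ♟
· · · · · · ♟ ·
· · · · · · · ·
· ♙ · · · · · ·
· · · · · · · ·
♙ · ♙ ♙ ♙ ♙ ♙ ♙
♖ ♘ ♗ ♕ ♔ ♗ ♘ ♖


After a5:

♜ ♞ ♝ ♛ ♚ ♝ ♞ ♜
· ♟ ♟ ♟ ♟ ♟ · ♟
· · · · · · ♟ ·
♟ · · · · · · ·
· ♙ · · · · · ·
· · · · · · · ·
♙ · ♙ ♙ ♙ ♙ ♙ ♙
♖ ♘ ♗ ♕ ♔ ♗ ♘ ♖


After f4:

♜ ♞ ♝ ♛ ♚ ♝ ♞ ♜
· ♟ ♟ ♟ ♟ ♟ · ♟
· · · · · · ♟ ·
♟ · · · · · · ·
· ♙ · · · ♙ · ·
· · · · · · · ·
♙ · ♙ ♙ ♙ · ♙ ♙
♖ ♘ ♗ ♕ ♔ ♗ ♘ ♖


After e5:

♜ ♞ ♝ ♛ ♚ ♝ ♞ ♜
· ♟ ♟ ♟ · ♟ · ♟
· · · · · · ♟ ·
♟ · · · ♟ · · ·
· ♙ · · · ♙ · ·
· · · · · · · ·
♙ · ♙ ♙ ♙ · ♙ ♙
♖ ♘ ♗ ♕ ♔ ♗ ♘ ♖


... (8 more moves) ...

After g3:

♜ ♞ ♝ · ♚ · · ♜
· ♟ ♟ ♟ ♛ · ♝ ♟
· · · · · · ♟ ♞
♟ · · · ♙ ♟ · ·
· ♙ · · · · · ♙
· · · · · · ♙ ·
♙ · ♙ ♙ ♙ · · ·
♖ ♘ ♗ ♕ ♔ ♗ ♘ ♖


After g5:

♜ ♞ ♝ · ♚ · · ♜
· ♟ ♟ ♟ ♛ · ♝ ♟
· · · · · · · ♞
♟ · · · ♙ ♟ ♟ ·
· ♙ · · · · · ♙
· · · · · · ♙ ·
♙ · ♙ ♙ ♙ · · ·
♖ ♘ ♗ ♕ ♔ ♗ ♘ ♖



  a b c d e f g h
  ─────────────────
8│♜ ♞ ♝ · ♚ · · ♜│8
7│· ♟ ♟ ♟ ♛ · ♝ ♟│7
6│· · · · · · · ♞│6
5│♟ · · · ♙ ♟ ♟ ·│5
4│· ♙ · · · · · ♙│4
3│· · · · · · ♙ ·│3
2│♙ · ♙ ♙ ♙ · · ·│2
1│♖ ♘ ♗ ♕ ♔ ♗ ♘ ♖│1
  ─────────────────
  a b c d e f g h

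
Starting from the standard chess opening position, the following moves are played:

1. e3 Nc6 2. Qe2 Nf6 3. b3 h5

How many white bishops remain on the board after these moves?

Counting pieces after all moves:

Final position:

  a b c d e f g h
  ─────────────────
8│♜ · ♝ ♛ ♚ ♝ · ♜│8
7│♟ ♟ ♟ ♟ ♟ ♟ ♟ ·│7
6│· · ♞ · · ♞ · ·│6
5│· · · · · · · ♟│5
4│· · · · · · · ·│4
3│· ♙ · · ♙ · · ·│3
2│♙ · ♙ ♙ ♕ ♙ ♙ ♙│2
1│♖ ♘ ♗ · ♔ ♗ ♘ ♖│1
  ─────────────────
  a b c d e f g h


2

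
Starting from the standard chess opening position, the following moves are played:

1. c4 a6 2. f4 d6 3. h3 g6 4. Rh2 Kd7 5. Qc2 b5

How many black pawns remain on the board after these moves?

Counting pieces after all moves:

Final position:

  a b c d e f g h
  ─────────────────
8│♜ ♞ ♝ ♛ · ♝ ♞ ♜│8
7│· · ♟ ♚ ♟ ♟ · ♟│7
6│♟ · · ♟ · · ♟ ·│6
5│· ♟ · · · · · ·│5
4│· · ♙ · · ♙ · ·│4
3│· · · · · · · ♙│3
2│♙ ♙ ♕ ♙ ♙ · ♙ ♖│2
1│♖ ♘ ♗ · ♔ ♗ ♘ ·│1
  ─────────────────
  a b c d e f g h


8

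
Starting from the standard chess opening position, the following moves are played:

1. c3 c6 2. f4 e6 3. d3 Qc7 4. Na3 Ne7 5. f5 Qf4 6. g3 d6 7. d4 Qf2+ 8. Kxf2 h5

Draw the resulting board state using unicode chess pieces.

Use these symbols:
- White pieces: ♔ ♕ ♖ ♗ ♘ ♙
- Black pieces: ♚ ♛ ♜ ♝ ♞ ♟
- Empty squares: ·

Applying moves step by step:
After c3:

♜ ♞ ♝ ♛ ♚ ♝ ♞ ♜
♟ ♟ ♟ ♟ ♟ ♟ ♟ ♟
· · · · · · · ·
· · · · · · · ·
· · · · · · · ·
· · ♙ · · · · ·
♙ ♙ · ♙ ♙ ♙ ♙ ♙
♖ ♘ ♗ ♕ ♔ ♗ ♘ ♖


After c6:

♜ ♞ ♝ ♛ ♚ ♝ ♞ ♜
♟ ♟ · ♟ ♟ ♟ ♟ ♟
· · ♟ · · · · ·
· · · · · · · ·
· · · · · · · ·
· · ♙ · · · · ·
♙ ♙ · ♙ ♙ ♙ ♙ ♙
♖ ♘ ♗ ♕ ♔ ♗ ♘ ♖


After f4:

♜ ♞ ♝ ♛ ♚ ♝ ♞ ♜
♟ ♟ · ♟ ♟ ♟ ♟ ♟
· · ♟ · · · · ·
· · · · · · · ·
· · · · · ♙ · ·
· · ♙ · · · · ·
♙ ♙ · ♙ ♙ · ♙ ♙
♖ ♘ ♗ ♕ ♔ ♗ ♘ ♖


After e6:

♜ ♞ ♝ ♛ ♚ ♝ ♞ ♜
♟ ♟ · ♟ · ♟ ♟ ♟
· · ♟ · ♟ · · ·
· · · · · · · ·
· · · · · ♙ · ·
· · ♙ · · · · ·
♙ ♙ · ♙ ♙ · ♙ ♙
♖ ♘ ♗ ♕ ♔ ♗ ♘ ♖


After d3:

♜ ♞ ♝ ♛ ♚ ♝ ♞ ♜
♟ ♟ · ♟ · ♟ ♟ ♟
· · ♟ · ♟ · · ·
· · · · · · · ·
· · · · · ♙ · ·
· · ♙ ♙ · · · ·
♙ ♙ · · ♙ · ♙ ♙
♖ ♘ ♗ ♕ ♔ ♗ ♘ ♖


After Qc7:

♜ ♞ ♝ · ♚ ♝ ♞ ♜
♟ ♟ ♛ ♟ · ♟ ♟ ♟
· · ♟ · ♟ · · ·
· · · · · · · ·
· · · · · ♙ · ·
· · ♙ ♙ · · · ·
♙ ♙ · · ♙ · ♙ ♙
♖ ♘ ♗ ♕ ♔ ♗ ♘ ♖


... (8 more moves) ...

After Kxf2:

♜ ♞ ♝ · ♚ ♝ · ♜
♟ ♟ · · ♞ ♟ ♟ ♟
· · ♟ ♟ ♟ · · ·
· · · · · ♙ · ·
· · · ♙ · · · ·
♘ · ♙ · · · ♙ ·
♙ ♙ · · ♙ ♔ · ♙
♖ · ♗ ♕ · ♗ ♘ ♖


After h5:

♜ ♞ ♝ · ♚ ♝ · ♜
♟ ♟ · · ♞ ♟ ♟ ·
· · ♟ ♟ ♟ · · ·
· · · · · ♙ · ♟
· · · ♙ · · · ·
♘ · ♙ · · · ♙ ·
♙ ♙ · · ♙ ♔ · ♙
♖ · ♗ ♕ · ♗ ♘ ♖



  a b c d e f g h
  ─────────────────
8│♜ ♞ ♝ · ♚ ♝ · ♜│8
7│♟ ♟ · · ♞ ♟ ♟ ·│7
6│· · ♟ ♟ ♟ · · ·│6
5│· · · · · ♙ · ♟│5
4│· · · ♙ · · · ·│4
3│♘ · ♙ · · · ♙ ·│3
2│♙ ♙ · · ♙ ♔ · ♙│2
1│♖ · ♗ ♕ · ♗ ♘ ♖│1
  ─────────────────
  a b c d e f g h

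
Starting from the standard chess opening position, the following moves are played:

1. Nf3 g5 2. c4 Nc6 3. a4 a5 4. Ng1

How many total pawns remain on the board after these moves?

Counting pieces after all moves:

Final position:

  a b c d e f g h
  ─────────────────
8│♜ · ♝ ♛ ♚ ♝ ♞ ♜│8
7│· ♟ ♟ ♟ ♟ ♟ · ♟│7
6│· · ♞ · · · · ·│6
5│♟ · · · · · ♟ ·│5
4│♙ · ♙ · · · · ·│4
3│· · · · · · · ·│3
2│· ♙ · ♙ ♙ ♙ ♙ ♙│2
1│♖ ♘ ♗ ♕ ♔ ♗ ♘ ♖│1
  ─────────────────
  a b c d e f g h


16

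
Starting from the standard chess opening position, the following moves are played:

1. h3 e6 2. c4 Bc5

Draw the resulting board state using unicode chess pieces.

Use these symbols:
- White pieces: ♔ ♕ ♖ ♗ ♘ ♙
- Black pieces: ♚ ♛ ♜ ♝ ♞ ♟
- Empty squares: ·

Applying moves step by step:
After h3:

♜ ♞ ♝ ♛ ♚ ♝ ♞ ♜
♟ ♟ ♟ ♟ ♟ ♟ ♟ ♟
· · · · · · · ·
· · · · · · · ·
· · · · · · · ·
· · · · · · · ♙
♙ ♙ ♙ ♙ ♙ ♙ ♙ ·
♖ ♘ ♗ ♕ ♔ ♗ ♘ ♖


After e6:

♜ ♞ ♝ ♛ ♚ ♝ ♞ ♜
♟ ♟ ♟ ♟ · ♟ ♟ ♟
· · · · ♟ · · ·
· · · · · · · ·
· · · · · · · ·
· · · · · · · ♙
♙ ♙ ♙ ♙ ♙ ♙ ♙ ·
♖ ♘ ♗ ♕ ♔ ♗ ♘ ♖


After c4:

♜ ♞ ♝ ♛ ♚ ♝ ♞ ♜
♟ ♟ ♟ ♟ · ♟ ♟ ♟
· · · · ♟ · · ·
· · · · · · · ·
· · ♙ · · · · ·
· · · · · · · ♙
♙ ♙ · ♙ ♙ ♙ ♙ ·
♖ ♘ ♗ ♕ ♔ ♗ ♘ ♖


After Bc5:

♜ ♞ ♝ ♛ ♚ · ♞ ♜
♟ ♟ ♟ ♟ · ♟ ♟ ♟
· · · · ♟ · · ·
· · ♝ · · · · ·
· · ♙ · · · · ·
· · · · · · · ♙
♙ ♙ · ♙ ♙ ♙ ♙ ·
♖ ♘ ♗ ♕ ♔ ♗ ♘ ♖



  a b c d e f g h
  ─────────────────
8│♜ ♞ ♝ ♛ ♚ · ♞ ♜│8
7│♟ ♟ ♟ ♟ · ♟ ♟ ♟│7
6│· · · · ♟ · · ·│6
5│· · ♝ · · · · ·│5
4│· · ♙ · · · · ·│4
3│· · · · · · · ♙│3
2│♙ ♙ · ♙ ♙ ♙ ♙ ·│2
1│♖ ♘ ♗ ♕ ♔ ♗ ♘ ♖│1
  ─────────────────
  a b c d e f g h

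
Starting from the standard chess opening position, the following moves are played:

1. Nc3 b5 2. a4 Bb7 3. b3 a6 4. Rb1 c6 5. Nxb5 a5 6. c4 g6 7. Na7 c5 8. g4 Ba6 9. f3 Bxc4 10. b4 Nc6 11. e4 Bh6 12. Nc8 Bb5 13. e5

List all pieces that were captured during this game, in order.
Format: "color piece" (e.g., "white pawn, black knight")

Tracking captures:
  Nxb5: captured black pawn
  Bxc4: captured white pawn

black pawn, white pawn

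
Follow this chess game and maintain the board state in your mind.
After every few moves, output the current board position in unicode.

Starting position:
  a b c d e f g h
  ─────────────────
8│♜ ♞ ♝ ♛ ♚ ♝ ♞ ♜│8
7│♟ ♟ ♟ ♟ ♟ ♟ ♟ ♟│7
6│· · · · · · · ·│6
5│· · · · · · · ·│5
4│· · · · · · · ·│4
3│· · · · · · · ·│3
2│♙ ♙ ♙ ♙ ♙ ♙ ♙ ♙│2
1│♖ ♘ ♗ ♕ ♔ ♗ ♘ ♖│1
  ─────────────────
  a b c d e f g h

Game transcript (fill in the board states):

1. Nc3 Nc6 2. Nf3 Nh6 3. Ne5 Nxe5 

  a b c d e f g h
  ─────────────────
8│♜ · ♝ ♛ ♚ ♝ · ♜│8
7│♟ ♟ ♟ ♟ ♟ ♟ ♟ ♟│7
6│· · · · · · · ♞│6
5│· · · · ♞ · · ·│5
4│· · · · · · · ·│4
3│· · ♘ · · · · ·│3
2│♙ ♙ ♙ ♙ ♙ ♙ ♙ ♙│2
1│♖ · ♗ ♕ ♔ ♗ · ♖│1
  ─────────────────
  a b c d e f g h

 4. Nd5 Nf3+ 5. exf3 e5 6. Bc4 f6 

  a b c d e f g h
  ─────────────────
8│♜ · ♝ ♛ ♚ ♝ · ♜│8
7│♟ ♟ ♟ ♟ · · ♟ ♟│7
6│· · · · · ♟ · ♞│6
5│· · · ♘ ♟ · · ·│5
4│· · ♗ · · · · ·│4
3│· · · · · ♙ · ·│3
2│♙ ♙ ♙ ♙ · ♙ ♙ ♙│2
1│♖ · ♗ ♕ ♔ · · ♖│1
  ─────────────────
  a b c d e f g h

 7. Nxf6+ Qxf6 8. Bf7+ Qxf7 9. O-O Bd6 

  a b c d e f g h
  ─────────────────
8│♜ · ♝ · ♚ · · ♜│8
7│♟ ♟ ♟ ♟ · ♛ ♟ ♟│7
6│· · · ♝ · · · ♞│6
5│· · · · ♟ · · ·│5
4│· · · · · · · ·│4
3│· · · · · ♙ · ·│3
2│♙ ♙ ♙ ♙ · ♙ ♙ ♙│2
1│♖ · ♗ ♕ · ♖ ♔ ·│1
  ─────────────────
  a b c d e f g h

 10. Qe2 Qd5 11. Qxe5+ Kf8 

  a b c d e f g h
  ─────────────────
8│♜ · ♝ · · ♚ · ♜│8
7│♟ ♟ ♟ ♟ · · ♟ ♟│7
6│· · · ♝ · · · ♞│6
5│· · · ♛ ♕ · · ·│5
4│· · · · · · · ·│4
3│· · · · · ♙ · ·│3
2│♙ ♙ ♙ ♙ · ♙ ♙ ♙│2
1│♖ · ♗ · · ♖ ♔ ·│1
  ─────────────────
  a b c d e f g h


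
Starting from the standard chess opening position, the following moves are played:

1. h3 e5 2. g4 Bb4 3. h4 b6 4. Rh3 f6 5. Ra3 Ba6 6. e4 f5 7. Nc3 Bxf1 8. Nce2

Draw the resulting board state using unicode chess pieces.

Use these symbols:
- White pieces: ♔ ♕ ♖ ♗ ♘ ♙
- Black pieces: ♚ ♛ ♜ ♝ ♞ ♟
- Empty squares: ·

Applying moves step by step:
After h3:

♜ ♞ ♝ ♛ ♚ ♝ ♞ ♜
♟ ♟ ♟ ♟ ♟ ♟ ♟ ♟
· · · · · · · ·
· · · · · · · ·
· · · · · · · ·
· · · · · · · ♙
♙ ♙ ♙ ♙ ♙ ♙ ♙ ·
♖ ♘ ♗ ♕ ♔ ♗ ♘ ♖


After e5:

♜ ♞ ♝ ♛ ♚ ♝ ♞ ♜
♟ ♟ ♟ ♟ · ♟ ♟ ♟
· · · · · · · ·
· · · · ♟ · · ·
· · · · · · · ·
· · · · · · · ♙
♙ ♙ ♙ ♙ ♙ ♙ ♙ ·
♖ ♘ ♗ ♕ ♔ ♗ ♘ ♖


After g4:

♜ ♞ ♝ ♛ ♚ ♝ ♞ ♜
♟ ♟ ♟ ♟ · ♟ ♟ ♟
· · · · · · · ·
· · · · ♟ · · ·
· · · · · · ♙ ·
· · · · · · · ♙
♙ ♙ ♙ ♙ ♙ ♙ · ·
♖ ♘ ♗ ♕ ♔ ♗ ♘ ♖


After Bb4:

♜ ♞ ♝ ♛ ♚ · ♞ ♜
♟ ♟ ♟ ♟ · ♟ ♟ ♟
· · · · · · · ·
· · · · ♟ · · ·
· ♝ · · · · ♙ ·
· · · · · · · ♙
♙ ♙ ♙ ♙ ♙ ♙ · ·
♖ ♘ ♗ ♕ ♔ ♗ ♘ ♖


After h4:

♜ ♞ ♝ ♛ ♚ · ♞ ♜
♟ ♟ ♟ ♟ · ♟ ♟ ♟
· · · · · · · ·
· · · · ♟ · · ·
· ♝ · · · · ♙ ♙
· · · · · · · ·
♙ ♙ ♙ ♙ ♙ ♙ · ·
♖ ♘ ♗ ♕ ♔ ♗ ♘ ♖


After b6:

♜ ♞ ♝ ♛ ♚ · ♞ ♜
♟ · ♟ ♟ · ♟ ♟ ♟
· ♟ · · · · · ·
· · · · ♟ · · ·
· ♝ · · · · ♙ ♙
· · · · · · · ·
♙ ♙ ♙ ♙ ♙ ♙ · ·
♖ ♘ ♗ ♕ ♔ ♗ ♘ ♖


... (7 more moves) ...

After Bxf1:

♜ ♞ · ♛ ♚ · ♞ ♜
♟ · ♟ ♟ · · ♟ ♟
· ♟ · · · · · ·
· · · · ♟ ♟ · ·
· ♝ · · ♙ · ♙ ♙
♖ · ♘ · · · · ·
♙ ♙ ♙ ♙ · ♙ · ·
♖ · ♗ ♕ ♔ ♝ ♘ ·


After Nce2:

♜ ♞ · ♛ ♚ · ♞ ♜
♟ · ♟ ♟ · · ♟ ♟
· ♟ · · · · · ·
· · · · ♟ ♟ · ·
· ♝ · · ♙ · ♙ ♙
♖ · · · · · · ·
♙ ♙ ♙ ♙ ♘ ♙ · ·
♖ · ♗ ♕ ♔ ♝ ♘ ·



  a b c d e f g h
  ─────────────────
8│♜ ♞ · ♛ ♚ · ♞ ♜│8
7│♟ · ♟ ♟ · · ♟ ♟│7
6│· ♟ · · · · · ·│6
5│· · · · ♟ ♟ · ·│5
4│· ♝ · · ♙ · ♙ ♙│4
3│♖ · · · · · · ·│3
2│♙ ♙ ♙ ♙ ♘ ♙ · ·│2
1│♖ · ♗ ♕ ♔ ♝ ♘ ·│1
  ─────────────────
  a b c d e f g h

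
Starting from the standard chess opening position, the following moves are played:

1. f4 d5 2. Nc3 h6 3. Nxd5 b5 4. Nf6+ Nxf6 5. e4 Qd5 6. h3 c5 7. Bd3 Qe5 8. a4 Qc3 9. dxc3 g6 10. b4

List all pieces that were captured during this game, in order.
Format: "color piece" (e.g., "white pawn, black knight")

Tracking captures:
  Nxd5: captured black pawn
  Nxf6: captured white knight
  dxc3: captured black queen

black pawn, white knight, black queen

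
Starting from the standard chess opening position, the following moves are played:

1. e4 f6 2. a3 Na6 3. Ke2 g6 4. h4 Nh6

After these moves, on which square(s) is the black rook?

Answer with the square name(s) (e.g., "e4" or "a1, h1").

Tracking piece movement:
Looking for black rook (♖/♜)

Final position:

  a b c d e f g h
  ─────────────────
8│♜ · ♝ ♛ ♚ ♝ · ♜│8
7│♟ ♟ ♟ ♟ ♟ · · ♟│7
6│♞ · · · · ♟ ♟ ♞│6
5│· · · · · · · ·│5
4│· · · · ♙ · · ♙│4
3│♙ · · · · · · ·│3
2│· ♙ ♙ ♙ ♔ ♙ ♙ ·│2
1│♖ ♘ ♗ ♕ · ♗ ♘ ♖│1
  ─────────────────
  a b c d e f g h


a8, h8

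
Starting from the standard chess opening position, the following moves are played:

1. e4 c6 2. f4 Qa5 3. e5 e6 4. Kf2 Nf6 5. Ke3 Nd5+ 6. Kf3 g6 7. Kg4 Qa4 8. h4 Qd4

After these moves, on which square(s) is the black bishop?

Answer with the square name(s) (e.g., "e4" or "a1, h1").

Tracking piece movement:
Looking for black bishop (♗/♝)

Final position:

  a b c d e f g h
  ─────────────────
8│♜ ♞ ♝ · ♚ ♝ · ♜│8
7│♟ ♟ · ♟ · ♟ · ♟│7
6│· · ♟ · ♟ · ♟ ·│6
5│· · · ♞ ♙ · · ·│5
4│· · · ♛ · ♙ ♔ ♙│4
3│· · · · · · · ·│3
2│♙ ♙ ♙ ♙ · · ♙ ·│2
1│♖ ♘ ♗ ♕ · ♗ ♘ ♖│1
  ─────────────────
  a b c d e f g h


c8, f8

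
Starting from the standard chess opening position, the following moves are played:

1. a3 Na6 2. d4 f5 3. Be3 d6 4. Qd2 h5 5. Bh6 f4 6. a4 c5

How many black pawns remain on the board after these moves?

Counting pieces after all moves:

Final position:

  a b c d e f g h
  ─────────────────
8│♜ · ♝ ♛ ♚ ♝ ♞ ♜│8
7│♟ ♟ · · ♟ · ♟ ·│7
6│♞ · · ♟ · · · ♗│6
5│· · ♟ · · · · ♟│5
4│♙ · · ♙ · ♟ · ·│4
3│· · · · · · · ·│3
2│· ♙ ♙ ♕ ♙ ♙ ♙ ♙│2
1│♖ ♘ · · ♔ ♗ ♘ ♖│1
  ─────────────────
  a b c d e f g h


8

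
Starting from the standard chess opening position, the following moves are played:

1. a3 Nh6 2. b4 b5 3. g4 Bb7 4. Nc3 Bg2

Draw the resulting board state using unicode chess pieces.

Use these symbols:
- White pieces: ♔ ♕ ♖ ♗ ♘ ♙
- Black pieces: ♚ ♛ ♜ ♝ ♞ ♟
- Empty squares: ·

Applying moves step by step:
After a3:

♜ ♞ ♝ ♛ ♚ ♝ ♞ ♜
♟ ♟ ♟ ♟ ♟ ♟ ♟ ♟
· · · · · · · ·
· · · · · · · ·
· · · · · · · ·
♙ · · · · · · ·
· ♙ ♙ ♙ ♙ ♙ ♙ ♙
♖ ♘ ♗ ♕ ♔ ♗ ♘ ♖


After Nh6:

♜ ♞ ♝ ♛ ♚ ♝ · ♜
♟ ♟ ♟ ♟ ♟ ♟ ♟ ♟
· · · · · · · ♞
· · · · · · · ·
· · · · · · · ·
♙ · · · · · · ·
· ♙ ♙ ♙ ♙ ♙ ♙ ♙
♖ ♘ ♗ ♕ ♔ ♗ ♘ ♖


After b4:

♜ ♞ ♝ ♛ ♚ ♝ · ♜
♟ ♟ ♟ ♟ ♟ ♟ ♟ ♟
· · · · · · · ♞
· · · · · · · ·
· ♙ · · · · · ·
♙ · · · · · · ·
· · ♙ ♙ ♙ ♙ ♙ ♙
♖ ♘ ♗ ♕ ♔ ♗ ♘ ♖


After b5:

♜ ♞ ♝ ♛ ♚ ♝ · ♜
♟ · ♟ ♟ ♟ ♟ ♟ ♟
· · · · · · · ♞
· ♟ · · · · · ·
· ♙ · · · · · ·
♙ · · · · · · ·
· · ♙ ♙ ♙ ♙ ♙ ♙
♖ ♘ ♗ ♕ ♔ ♗ ♘ ♖


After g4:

♜ ♞ ♝ ♛ ♚ ♝ · ♜
♟ · ♟ ♟ ♟ ♟ ♟ ♟
· · · · · · · ♞
· ♟ · · · · · ·
· ♙ · · · · ♙ ·
♙ · · · · · · ·
· · ♙ ♙ ♙ ♙ · ♙
♖ ♘ ♗ ♕ ♔ ♗ ♘ ♖


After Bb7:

♜ ♞ · ♛ ♚ ♝ · ♜
♟ ♝ ♟ ♟ ♟ ♟ ♟ ♟
· · · · · · · ♞
· ♟ · · · · · ·
· ♙ · · · · ♙ ·
♙ · · · · · · ·
· · ♙ ♙ ♙ ♙ · ♙
♖ ♘ ♗ ♕ ♔ ♗ ♘ ♖


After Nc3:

♜ ♞ · ♛ ♚ ♝ · ♜
♟ ♝ ♟ ♟ ♟ ♟ ♟ ♟
· · · · · · · ♞
· ♟ · · · · · ·
· ♙ · · · · ♙ ·
♙ · ♘ · · · · ·
· · ♙ ♙ ♙ ♙ · ♙
♖ · ♗ ♕ ♔ ♗ ♘ ♖


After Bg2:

♜ ♞ · ♛ ♚ ♝ · ♜
♟ · ♟ ♟ ♟ ♟ ♟ ♟
· · · · · · · ♞
· ♟ · · · · · ·
· ♙ · · · · ♙ ·
♙ · ♘ · · · · ·
· · ♙ ♙ ♙ ♙ ♝ ♙
♖ · ♗ ♕ ♔ ♗ ♘ ♖



  a b c d e f g h
  ─────────────────
8│♜ ♞ · ♛ ♚ ♝ · ♜│8
7│♟ · ♟ ♟ ♟ ♟ ♟ ♟│7
6│· · · · · · · ♞│6
5│· ♟ · · · · · ·│5
4│· ♙ · · · · ♙ ·│4
3│♙ · ♘ · · · · ·│3
2│· · ♙ ♙ ♙ ♙ ♝ ♙│2
1│♖ · ♗ ♕ ♔ ♗ ♘ ♖│1
  ─────────────────
  a b c d e f g h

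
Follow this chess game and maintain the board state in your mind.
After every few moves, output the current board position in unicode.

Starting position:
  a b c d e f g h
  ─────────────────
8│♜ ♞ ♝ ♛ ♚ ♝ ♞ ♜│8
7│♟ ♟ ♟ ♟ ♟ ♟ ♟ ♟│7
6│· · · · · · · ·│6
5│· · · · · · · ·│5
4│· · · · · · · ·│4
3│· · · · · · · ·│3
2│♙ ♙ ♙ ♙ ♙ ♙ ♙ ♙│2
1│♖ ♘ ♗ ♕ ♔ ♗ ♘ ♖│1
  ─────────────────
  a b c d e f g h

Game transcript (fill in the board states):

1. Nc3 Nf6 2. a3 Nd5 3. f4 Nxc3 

  a b c d e f g h
  ─────────────────
8│♜ ♞ ♝ ♛ ♚ ♝ · ♜│8
7│♟ ♟ ♟ ♟ ♟ ♟ ♟ ♟│7
6│· · · · · · · ·│6
5│· · · · · · · ·│5
4│· · · · · ♙ · ·│4
3│♙ · ♞ · · · · ·│3
2│· ♙ ♙ ♙ ♙ · ♙ ♙│2
1│♖ · ♗ ♕ ♔ ♗ ♘ ♖│1
  ─────────────────
  a b c d e f g h

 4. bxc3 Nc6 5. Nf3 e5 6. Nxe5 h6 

  a b c d e f g h
  ─────────────────
8│♜ · ♝ ♛ ♚ ♝ · ♜│8
7│♟ ♟ ♟ ♟ · ♟ ♟ ·│7
6│· · ♞ · · · · ♟│6
5│· · · · ♘ · · ·│5
4│· · · · · ♙ · ·│4
3│♙ · ♙ · · · · ·│3
2│· · ♙ ♙ ♙ · ♙ ♙│2
1│♖ · ♗ ♕ ♔ ♗ · ♖│1
  ─────────────────
  a b c d e f g h

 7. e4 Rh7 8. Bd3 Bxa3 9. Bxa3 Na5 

  a b c d e f g h
  ─────────────────
8│♜ · ♝ ♛ ♚ · · ·│8
7│♟ ♟ ♟ ♟ · ♟ ♟ ♜│7
6│· · · · · · · ♟│6
5│♞ · · · ♘ · · ·│5
4│· · · · ♙ ♙ · ·│4
3│♗ · ♙ ♗ · · · ·│3
2│· · ♙ ♙ · · ♙ ♙│2
1│♖ · · ♕ ♔ · · ♖│1
  ─────────────────
  a b c d e f g h

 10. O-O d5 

  a b c d e f g h
  ─────────────────
8│♜ · ♝ ♛ ♚ · · ·│8
7│♟ ♟ ♟ · · ♟ ♟ ♜│7
6│· · · · · · · ♟│6
5│♞ · · ♟ ♘ · · ·│5
4│· · · · ♙ ♙ · ·│4
3│♗ · ♙ ♗ · · · ·│3
2│· · ♙ ♙ · · ♙ ♙│2
1│♖ · · ♕ · ♖ ♔ ·│1
  ─────────────────
  a b c d e f g h
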